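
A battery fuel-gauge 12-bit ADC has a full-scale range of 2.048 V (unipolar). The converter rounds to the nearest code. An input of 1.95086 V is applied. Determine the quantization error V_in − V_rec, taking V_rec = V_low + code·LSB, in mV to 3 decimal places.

-0.140 mV

LSB = 2.048/2^12 = 0.500 mV.
Scaled input = 3901.7200 LSBs, so code = 3902.
Code 3902 maps back to 0 + 3902×0.0005 V = 1.951 V.
V_in − V_rec = -0.00014 V = -0.140 mV.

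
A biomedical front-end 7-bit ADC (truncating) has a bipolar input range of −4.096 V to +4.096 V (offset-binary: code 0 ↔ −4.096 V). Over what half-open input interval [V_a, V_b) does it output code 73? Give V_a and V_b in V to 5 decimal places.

[0.57600 V, 0.64000 V)

LSB = 8.192/2^7 = 64.000 mV.
V_a = V_low + 73·LSB = 0.576 V; V_b = V_low + 74·LSB = 0.64 V.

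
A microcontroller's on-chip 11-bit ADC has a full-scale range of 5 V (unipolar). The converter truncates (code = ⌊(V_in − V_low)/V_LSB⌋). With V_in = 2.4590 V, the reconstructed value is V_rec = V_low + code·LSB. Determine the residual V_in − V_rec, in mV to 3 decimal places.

LSB = 5/2^11 = 2.441 mV.
(V_in − V_low)/LSB = (2.4590 − 0)/0.00244141 = 1007.2064 → code 1007 (floor).
V_rec = 0 + 1007·0.00244141 = 2.4584961 V.
Error = 2.4590 − 2.4584961 = 0.000503906 V = 0.504 mV.

0.504 mV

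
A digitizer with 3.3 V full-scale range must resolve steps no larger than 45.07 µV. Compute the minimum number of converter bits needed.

17 bits

Number of steps required ≥ 3.3 V / 45.07 µV = 73219.44.
Need 2^N ≥ 73219.44; 2^16 = 65536, 2^17 = 131072.
Minimum N = 17.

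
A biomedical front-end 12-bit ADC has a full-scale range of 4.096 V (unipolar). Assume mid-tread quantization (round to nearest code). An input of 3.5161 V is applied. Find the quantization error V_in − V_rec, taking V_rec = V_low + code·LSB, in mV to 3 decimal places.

One LSB is 4.096 V / 4096 = 1.000 mV.
(V_in − V_low)/LSB = (3.5161 − 0)/0.001 = 3516.1000 → code 3516 (round).
V_rec = 0 + 3516·0.001 = 3.516 V.
V_in − V_rec = 0.0001 V = 0.100 mV.

0.100 mV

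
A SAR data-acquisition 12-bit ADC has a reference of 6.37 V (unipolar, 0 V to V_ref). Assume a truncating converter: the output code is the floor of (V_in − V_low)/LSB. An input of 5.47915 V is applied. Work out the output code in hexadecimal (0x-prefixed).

LSB = 6.37 V / 4096 = 1.555 mV.
(5.47915 − 0) / 0.00155518 = 3523.171 LSBs.
Floor → code 3523.
In hexadecimal (0x-prefixed): 0xDC3.

code 0xDC3 (decimal 3523)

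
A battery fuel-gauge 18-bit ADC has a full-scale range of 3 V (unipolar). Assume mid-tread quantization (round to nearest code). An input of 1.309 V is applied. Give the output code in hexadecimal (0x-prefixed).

Full-scale span = 3 V; LSB = 3/2^18 = 11.44 µV.
Input sits at 114382.165 steps above V_low.
Round → code 114382.
In hexadecimal (0x-prefixed): 0x1BECE.

code 0x1BECE (decimal 114382)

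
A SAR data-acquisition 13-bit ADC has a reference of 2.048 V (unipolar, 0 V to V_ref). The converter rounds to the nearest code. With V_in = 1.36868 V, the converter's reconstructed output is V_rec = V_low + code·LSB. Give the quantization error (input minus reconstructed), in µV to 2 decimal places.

Step size: 2.048 V ÷ 2^13 = 250.00 µV.
(1.36868 − 0)/0.00025 = 5474.7200; round gives code 5475.
Reconstructed: 1.36875 V.
V_in − V_rec = -7e-05 V = -70.00 µV.

-70.00 µV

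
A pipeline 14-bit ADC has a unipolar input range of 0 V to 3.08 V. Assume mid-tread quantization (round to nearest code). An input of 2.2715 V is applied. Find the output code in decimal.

With 16384 levels over 3.08 V, one step is 187.99 µV.
Input sits at 12083.200 steps above V_low.
round(12083.200) = 12083.

code 12083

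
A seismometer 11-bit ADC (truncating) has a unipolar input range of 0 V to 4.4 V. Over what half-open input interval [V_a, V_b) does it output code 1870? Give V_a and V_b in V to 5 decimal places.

LSB = 4.4/2^11 = 2.148 mV.
V_a = V_low + 1870·LSB = 4.01758 V; V_b = V_low + 1871·LSB = 4.01973 V.

[4.01758 V, 4.01973 V)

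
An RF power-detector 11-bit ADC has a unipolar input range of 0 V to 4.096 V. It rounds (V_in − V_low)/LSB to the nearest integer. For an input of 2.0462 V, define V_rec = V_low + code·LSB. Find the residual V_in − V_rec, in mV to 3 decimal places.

One LSB is 4.096 V / 2048 = 2.000 mV.
(V_in − V_low)/LSB = (2.0462 − 0)/0.002 = 1023.1000 → code 1023 (round).
Reconstructed: 2.046 V.
Difference: 0.0002 V → 0.200 mV.

0.200 mV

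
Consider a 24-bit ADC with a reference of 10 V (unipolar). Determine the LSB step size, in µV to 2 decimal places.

0.60 µV

Full-scale span = 10 V.
LSB = 10 / 2^24 = 10 / 16777216 = 5.96046e-07 V = 0.60 µV.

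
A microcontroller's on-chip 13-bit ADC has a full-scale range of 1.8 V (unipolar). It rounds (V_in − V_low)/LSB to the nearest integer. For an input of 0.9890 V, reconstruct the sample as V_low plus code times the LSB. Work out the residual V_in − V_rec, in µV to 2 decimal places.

10.74 µV

LSB = 1.8/2^13 = 219.73 µV.
(0.9890 − 0)/0.000219727 = 4501.0489; round gives code 4501.
V_rec = 0 + 4501·0.000219727 = 0.98898926 V.
Difference: 1.07422e-05 V → 10.74 µV.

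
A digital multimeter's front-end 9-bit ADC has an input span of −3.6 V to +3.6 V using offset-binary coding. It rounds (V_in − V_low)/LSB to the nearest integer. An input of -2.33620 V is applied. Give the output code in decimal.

code 90

With 512 levels over 7.2 V, one step is 14.062 mV.
Input sits at 89.870 steps above V_low.
Round → code 90.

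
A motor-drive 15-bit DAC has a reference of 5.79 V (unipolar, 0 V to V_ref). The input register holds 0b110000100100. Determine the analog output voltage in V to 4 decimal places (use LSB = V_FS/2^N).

0.5492 V

LSB = 5.79 V / 2^15 = 176.70 µV.
Code 0b110000100100 = 3108 decimal.
V_out = 0 + 3108 × 0.000176697 V = 0.549174 V.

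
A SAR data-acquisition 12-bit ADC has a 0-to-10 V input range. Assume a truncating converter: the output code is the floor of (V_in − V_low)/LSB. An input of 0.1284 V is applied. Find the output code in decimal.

LSB = 10 V / 4096 = 2.441 mV.
(0.1284 − 0) / 0.00244141 = 52.593 LSBs.
So the output code is 52.

code 52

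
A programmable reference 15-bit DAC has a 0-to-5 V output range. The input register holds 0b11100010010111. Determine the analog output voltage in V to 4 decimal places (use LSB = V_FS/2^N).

2.2105 V

LSB = 5 V / 2^15 = 152.59 µV.
Code 0b11100010010111 = 14487 decimal.
V_out = 0 + 14487 × 0.000152588 V = 2.21054 V.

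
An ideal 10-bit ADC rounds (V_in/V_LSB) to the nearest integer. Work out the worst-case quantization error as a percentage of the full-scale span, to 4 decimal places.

0.0488 %

Rounding → worst-case error = ½ LSB = V_FS/2^11, so 100/2048 = 0.0488281 % of full scale.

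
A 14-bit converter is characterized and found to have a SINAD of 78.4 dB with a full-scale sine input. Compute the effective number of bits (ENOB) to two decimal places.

ENOB = (SINAD − 1.76) / 6.02 = (78.4 − 1.76)/6.02 = 12.731.

12.73 bits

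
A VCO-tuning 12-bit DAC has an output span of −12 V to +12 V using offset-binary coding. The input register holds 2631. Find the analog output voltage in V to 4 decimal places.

3.4160 V

LSB = 24 V / 2^12 = 5.859 mV.
V_out = (−12) + 2631 × 0.00585938 V = 3.41602 V.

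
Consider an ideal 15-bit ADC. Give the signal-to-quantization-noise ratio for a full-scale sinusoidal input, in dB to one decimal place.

SNR ≈ 6.02·N + 1.76 dB = 6.02·15 + 1.76 = 92.06 dB.

92.1 dB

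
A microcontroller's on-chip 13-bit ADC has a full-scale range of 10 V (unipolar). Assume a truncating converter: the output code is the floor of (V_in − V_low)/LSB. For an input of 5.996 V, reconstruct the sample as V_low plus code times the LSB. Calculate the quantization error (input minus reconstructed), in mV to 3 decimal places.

1.127 mV

Step size: 10 V ÷ 2^13 = 1.221 mV.
Scaled input = 4911.9232 LSBs, so code = 4911.
Reconstructed: 5.994873 V.
Difference: 0.00112695 V → 1.127 mV.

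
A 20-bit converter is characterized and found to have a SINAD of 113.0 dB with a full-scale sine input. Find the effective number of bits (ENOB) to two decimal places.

ENOB = (SINAD − 1.76) / 6.02 = (113.0 − 1.76)/6.02 = 18.478.

18.48 bits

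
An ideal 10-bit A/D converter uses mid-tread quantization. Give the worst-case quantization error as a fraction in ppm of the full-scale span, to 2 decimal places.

488.28 ppm

Rounding → worst-case error = ½ LSB = V_FS/2^11, so 1e+06/2048 = 488.281 ppm of full scale.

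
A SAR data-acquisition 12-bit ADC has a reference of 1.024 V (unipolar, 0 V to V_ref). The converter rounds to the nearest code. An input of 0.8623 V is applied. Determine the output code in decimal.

LSB = 1.024 V / 4096 = 250.00 µV.
(0.8623 − 0) / 0.00025 = 3449.200 LSBs.
Round → code 3449.

code 3449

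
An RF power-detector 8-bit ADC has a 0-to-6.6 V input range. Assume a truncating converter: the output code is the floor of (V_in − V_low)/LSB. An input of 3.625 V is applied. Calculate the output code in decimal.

Full-scale span = 6.6 V; LSB = 6.6/2^8 = 25.781 mV.
(V_in − V_low)/LSB = (3.625 − 0) / 0.0257812 = 140.606.
Floor → code 140.

code 140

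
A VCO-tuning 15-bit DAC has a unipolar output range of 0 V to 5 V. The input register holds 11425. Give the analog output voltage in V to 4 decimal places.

1.7433 V

LSB = 5 V / 2^15 = 152.59 µV.
V_out = 0 + 11425 × 0.000152588 V = 1.74332 V.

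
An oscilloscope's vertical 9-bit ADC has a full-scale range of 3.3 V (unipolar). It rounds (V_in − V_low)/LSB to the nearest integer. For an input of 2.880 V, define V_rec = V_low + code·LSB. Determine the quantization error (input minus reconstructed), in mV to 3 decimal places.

-1.055 mV

One LSB is 3.3 V / 512 = 6.445 mV.
Scaled input = 446.8364 LSBs, so code = 447.
Reconstructed: 2.8810547 V.
V_in − V_rec = -0.00105469 V = -1.055 mV.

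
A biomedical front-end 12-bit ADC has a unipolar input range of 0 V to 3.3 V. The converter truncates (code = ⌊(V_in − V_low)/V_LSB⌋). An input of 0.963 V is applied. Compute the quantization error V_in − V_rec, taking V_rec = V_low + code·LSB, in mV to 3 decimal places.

Step size: 3.3 V ÷ 2^12 = 0.806 mV.
Scaled input = 1195.2873 LSBs, so code = 1195.
V_rec = 0 + 1195·0.000805664 = 0.96276855 V.
Error = 0.963 − 0.96276855 = 0.000231445 V = 0.231 mV.

0.231 mV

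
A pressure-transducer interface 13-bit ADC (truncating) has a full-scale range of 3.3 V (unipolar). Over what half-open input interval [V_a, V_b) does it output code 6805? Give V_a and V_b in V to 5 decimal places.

LSB = 3.3/2^13 = 402.83 µV.
V_a = V_low + 6805·LSB = 2.74127 V; V_b = V_low + 6806·LSB = 2.74167 V.

[2.74127 V, 2.74167 V)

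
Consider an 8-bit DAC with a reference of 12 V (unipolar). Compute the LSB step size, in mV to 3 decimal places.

Full-scale span = 12 V.
LSB = 12 / 2^8 = 12 / 256 = 0.046875 V = 46.875 mV.

46.875 mV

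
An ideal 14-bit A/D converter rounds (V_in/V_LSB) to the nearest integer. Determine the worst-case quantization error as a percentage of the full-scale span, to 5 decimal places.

0.00305 %

Rounding → worst-case error = ½ LSB = V_FS/2^15, so 100/32768 = 0.00305176 % of full scale.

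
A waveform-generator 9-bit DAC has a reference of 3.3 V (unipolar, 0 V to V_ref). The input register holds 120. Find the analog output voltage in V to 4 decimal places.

LSB = 3.3 V / 2^9 = 6.445 mV.
V_out = 0 + 120 × 0.00644531 V = 0.773438 V.

0.7734 V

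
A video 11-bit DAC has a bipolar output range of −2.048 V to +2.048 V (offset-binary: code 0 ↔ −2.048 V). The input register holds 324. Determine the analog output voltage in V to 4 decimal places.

LSB = 4.096 V / 2^11 = 2.000 mV.
V_out = (−2.048) + 324 × 0.002 V = -1.4 V.

-1.4000 V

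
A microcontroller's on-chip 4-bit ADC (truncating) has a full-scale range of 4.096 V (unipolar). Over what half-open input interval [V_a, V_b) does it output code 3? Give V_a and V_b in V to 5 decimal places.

[0.76800 V, 1.02400 V)

LSB = 4.096/2^4 = 256.000 mV.
V_a = V_low + 3·LSB = 0.768 V; V_b = V_low + 4·LSB = 1.024 V.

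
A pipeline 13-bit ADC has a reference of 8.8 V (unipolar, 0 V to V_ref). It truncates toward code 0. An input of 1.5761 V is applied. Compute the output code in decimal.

code 1467

With 8192 levels over 8.8 V, one step is 1.074 mV.
Input sits at 1467.206 steps above V_low.
⌊·⌋(1467.206) = 1467.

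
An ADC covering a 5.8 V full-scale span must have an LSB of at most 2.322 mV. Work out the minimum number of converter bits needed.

12 bits

Number of steps required ≥ 5.8 V / 2.322 mV = 2497.85.
Need 2^N ≥ 2497.85; 2^11 = 2048, 2^12 = 4096.
Minimum N = 12.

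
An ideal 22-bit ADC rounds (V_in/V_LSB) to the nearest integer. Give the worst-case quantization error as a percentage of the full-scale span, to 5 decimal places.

Rounding → worst-case error = ½ LSB = V_FS/2^23, so 100/8388608 = 1.19209e-05 % of full scale.

0.00001 %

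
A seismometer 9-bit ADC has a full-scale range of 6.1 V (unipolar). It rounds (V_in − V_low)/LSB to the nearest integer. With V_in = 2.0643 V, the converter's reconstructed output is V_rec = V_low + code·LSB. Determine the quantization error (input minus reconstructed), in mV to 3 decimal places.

3.167 mV

Step size: 6.1 V ÷ 2^9 = 11.914 mV.
(V_in − V_low)/LSB = (2.0643 − 0)/0.0119141 = 173.2658 → code 173 (round).
Code 173 maps back to 0 + 173×0.0119141 V = 2.0611328 V.
V_in − V_rec = 0.00316719 V = 3.167 mV.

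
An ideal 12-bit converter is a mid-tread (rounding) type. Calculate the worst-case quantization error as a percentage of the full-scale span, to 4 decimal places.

Rounding → worst-case error = ½ LSB = V_FS/2^13, so 100/8192 = 0.012207 % of full scale.

0.0122 %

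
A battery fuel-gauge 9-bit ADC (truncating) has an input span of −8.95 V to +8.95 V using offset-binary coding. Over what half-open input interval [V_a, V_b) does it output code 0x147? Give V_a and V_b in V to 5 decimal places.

LSB = 17.9/2^9 = 34.961 mV.
Code 0x147 = 327 decimal.
V_a = V_low + 327·LSB = 2.48223 V; V_b = V_low + 328·LSB = 2.51719 V.

[2.48223 V, 2.51719 V)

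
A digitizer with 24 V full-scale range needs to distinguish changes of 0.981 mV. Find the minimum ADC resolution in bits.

Number of steps required ≥ 24 V / 0.981 mV = 24464.83.
Need 2^N ≥ 24464.83; 2^14 = 16384, 2^15 = 32768.
Minimum N = 15.

15 bits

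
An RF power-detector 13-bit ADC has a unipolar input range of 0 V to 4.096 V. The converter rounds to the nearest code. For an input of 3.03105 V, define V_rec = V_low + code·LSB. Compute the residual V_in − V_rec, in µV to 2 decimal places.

Step size: 4.096 V ÷ 2^13 = 0.500 mV.
(3.03105 − 0)/0.0005 = 6062.1000; round gives code 6062.
Reconstructed: 3.031 V.
V_in − V_rec = 5e-05 V = 50.00 µV.

50.00 µV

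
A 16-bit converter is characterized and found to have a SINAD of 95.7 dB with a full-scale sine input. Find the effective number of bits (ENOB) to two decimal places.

15.60 bits

ENOB = (SINAD − 1.76) / 6.02 = (95.7 − 1.76)/6.02 = 15.605.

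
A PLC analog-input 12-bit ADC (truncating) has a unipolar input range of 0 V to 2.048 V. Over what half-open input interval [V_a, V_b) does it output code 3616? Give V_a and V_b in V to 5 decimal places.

LSB = 2.048/2^12 = 0.500 mV.
V_a = V_low + 3616·LSB = 1.808 V; V_b = V_low + 3617·LSB = 1.8085 V.

[1.80800 V, 1.80850 V)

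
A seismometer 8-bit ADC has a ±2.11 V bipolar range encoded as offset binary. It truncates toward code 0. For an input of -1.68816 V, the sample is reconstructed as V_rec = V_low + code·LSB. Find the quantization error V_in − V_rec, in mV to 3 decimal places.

One LSB is 4.22 V / 256 = 16.484 mV.
Scaled input = 25.5903 LSBs, so code = 25.
V_rec = (−2.11) + 25·0.0164844 = -1.6978906 V.
V_in − V_rec = 0.00973062 V = 9.731 mV.

9.731 mV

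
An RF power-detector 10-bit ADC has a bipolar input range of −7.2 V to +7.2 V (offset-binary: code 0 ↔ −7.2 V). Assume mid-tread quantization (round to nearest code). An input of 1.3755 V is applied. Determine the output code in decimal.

With 1024 levels over 14.4 V, one step is 14.062 mV.
(V_in − V_low)/LSB = (1.3755 − (−7.2)) / 0.0140625 = 609.813.
So the output code is 610.

code 610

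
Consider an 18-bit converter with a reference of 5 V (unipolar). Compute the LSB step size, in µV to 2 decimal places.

Full-scale span = 5 V.
LSB = 5 / 2^18 = 5 / 262144 = 1.90735e-05 V = 19.07 µV.

19.07 µV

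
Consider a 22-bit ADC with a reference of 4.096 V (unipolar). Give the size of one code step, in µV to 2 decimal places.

Full-scale span = 4.096 V.
LSB = 4.096 / 2^22 = 4.096 / 4194304 = 9.76563e-07 V = 0.98 µV.

0.98 µV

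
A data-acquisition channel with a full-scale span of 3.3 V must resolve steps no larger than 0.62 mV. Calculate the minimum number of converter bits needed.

Number of steps required ≥ 3.3 V / 0.62 mV = 5322.58.
Need 2^N ≥ 5322.58; 2^12 = 4096, 2^13 = 8192.
Minimum N = 13.

13 bits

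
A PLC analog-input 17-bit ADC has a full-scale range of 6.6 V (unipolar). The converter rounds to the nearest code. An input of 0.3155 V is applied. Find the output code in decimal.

LSB = 6.6 V / 131072 = 50.35 µV.
(0.3155 − 0) / 5.0354e-05 = 6265.639 LSBs.
round(6265.639) = 6266.

code 6266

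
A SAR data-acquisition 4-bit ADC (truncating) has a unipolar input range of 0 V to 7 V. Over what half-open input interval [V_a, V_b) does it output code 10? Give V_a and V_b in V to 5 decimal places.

LSB = 7/2^4 = 437.500 mV.
V_a = V_low + 10·LSB = 4.375 V; V_b = V_low + 11·LSB = 4.8125 V.

[4.37500 V, 4.81250 V)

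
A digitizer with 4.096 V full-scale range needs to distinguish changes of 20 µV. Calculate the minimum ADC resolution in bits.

Number of steps required ≥ 4.096 V / 20 µV = 204800.00.
Need 2^N ≥ 204800.00; 2^17 = 131072, 2^18 = 262144.
Minimum N = 18.

18 bits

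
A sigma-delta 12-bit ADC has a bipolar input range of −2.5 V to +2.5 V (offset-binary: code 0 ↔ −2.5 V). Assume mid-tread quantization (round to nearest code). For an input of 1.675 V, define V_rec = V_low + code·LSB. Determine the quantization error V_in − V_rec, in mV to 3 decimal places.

0.195 mV

Step size: 5 V ÷ 2^12 = 1.221 mV.
Scaled input = 3420.1600 LSBs, so code = 3420.
Reconstructed: 1.6748047 V.
V_in − V_rec = 0.000195313 V = 0.195 mV.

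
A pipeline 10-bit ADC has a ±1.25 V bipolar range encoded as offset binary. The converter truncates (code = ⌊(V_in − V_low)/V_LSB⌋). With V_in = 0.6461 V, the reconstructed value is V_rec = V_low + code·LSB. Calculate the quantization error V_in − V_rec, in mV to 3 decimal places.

1.569 mV

Step size: 2.5 V ÷ 2^10 = 2.441 mV.
Scaled input = 776.6426 LSBs, so code = 776.
Reconstructed: 0.64453125 V.
V_in − V_rec = 0.00156875 V = 1.569 mV.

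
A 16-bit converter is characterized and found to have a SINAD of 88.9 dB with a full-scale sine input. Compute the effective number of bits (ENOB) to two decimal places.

14.48 bits

ENOB = (SINAD − 1.76) / 6.02 = (88.9 − 1.76)/6.02 = 14.475.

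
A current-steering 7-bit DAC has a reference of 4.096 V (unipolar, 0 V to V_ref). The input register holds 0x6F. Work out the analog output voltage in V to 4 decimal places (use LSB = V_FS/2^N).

3.5520 V

LSB = 4.096 V / 2^7 = 32.000 mV.
Code 0x6F = 111 decimal.
V_out = 0 + 111 × 0.032 V = 3.552 V.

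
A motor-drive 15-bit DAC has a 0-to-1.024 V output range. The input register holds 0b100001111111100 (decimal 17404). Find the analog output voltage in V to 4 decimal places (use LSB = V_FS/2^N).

LSB = 1.024 V / 2^15 = 31.25 µV.
Code 0b100001111111100 = 17404 decimal.
V_out = 0 + 17404 × 3.125e-05 V = 0.543875 V.

0.5439 V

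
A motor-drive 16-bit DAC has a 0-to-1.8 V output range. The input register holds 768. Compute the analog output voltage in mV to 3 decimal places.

21.094 mV

LSB = 1.8 V / 2^16 = 27.47 µV.
V_out = 0 + 768 × 2.74658e-05 V = 0.0210938 V.
= 21.094 mV.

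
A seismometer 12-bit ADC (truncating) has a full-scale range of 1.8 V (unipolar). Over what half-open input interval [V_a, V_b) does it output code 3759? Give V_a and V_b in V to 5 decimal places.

[1.65190 V, 1.65234 V)

LSB = 1.8/2^12 = 439.45 µV.
V_a = V_low + 3759·LSB = 1.6519 V; V_b = V_low + 3760·LSB = 1.65234 V.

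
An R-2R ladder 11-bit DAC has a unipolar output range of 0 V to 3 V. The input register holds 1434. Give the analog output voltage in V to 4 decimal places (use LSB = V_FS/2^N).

2.1006 V

LSB = 3 V / 2^11 = 1.465 mV.
V_out = 0 + 1434 × 0.00146484 V = 2.10059 V.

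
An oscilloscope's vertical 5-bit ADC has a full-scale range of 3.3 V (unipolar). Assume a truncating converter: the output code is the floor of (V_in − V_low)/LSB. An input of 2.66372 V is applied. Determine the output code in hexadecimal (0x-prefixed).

With 32 levels over 3.3 V, one step is 103.125 mV.
(2.66372 − 0) / 0.103125 = 25.830 LSBs.
⌊·⌋(25.830) = 25.
In hexadecimal (0x-prefixed): 0x19.

code 0x19 (decimal 25)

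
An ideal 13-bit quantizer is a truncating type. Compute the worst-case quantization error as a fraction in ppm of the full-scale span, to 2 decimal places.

122.07 ppm

Truncating → worst-case error = 1 LSB = V_FS/2^13, so 1e+06/8192 = 122.07 ppm of full scale.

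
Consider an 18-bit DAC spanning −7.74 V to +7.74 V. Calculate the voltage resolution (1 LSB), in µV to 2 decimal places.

59.05 µV

Full-scale span = 15.48 V.
LSB = 15.48 / 2^18 = 15.48 / 262144 = 5.90515e-05 V = 59.05 µV.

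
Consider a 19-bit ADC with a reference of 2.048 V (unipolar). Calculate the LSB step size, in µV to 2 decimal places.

Full-scale span = 2.048 V.
LSB = 2.048 / 2^19 = 2.048 / 524288 = 3.90625e-06 V = 3.91 µV.

3.91 µV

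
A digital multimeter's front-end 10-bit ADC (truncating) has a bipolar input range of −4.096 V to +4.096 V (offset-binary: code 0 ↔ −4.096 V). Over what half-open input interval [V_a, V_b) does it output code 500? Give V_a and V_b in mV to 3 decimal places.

[-96.000 mV, -88.000 mV)

LSB = 8.192/2^10 = 8.000 mV.
V_a = V_low + 500·LSB = -0.096 V; V_b = V_low + 501·LSB = -0.088 V.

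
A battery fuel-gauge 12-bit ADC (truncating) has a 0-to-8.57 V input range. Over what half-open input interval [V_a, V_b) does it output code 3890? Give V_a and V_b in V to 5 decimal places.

[8.13899 V, 8.14108 V)

LSB = 8.57/2^12 = 2.092 mV.
V_a = V_low + 3890·LSB = 8.13899 V; V_b = V_low + 3891·LSB = 8.14108 V.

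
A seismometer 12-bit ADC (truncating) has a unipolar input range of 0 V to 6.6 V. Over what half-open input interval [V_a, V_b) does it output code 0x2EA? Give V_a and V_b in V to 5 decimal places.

[1.20205 V, 1.20366 V)

LSB = 6.6/2^12 = 1.611 mV.
Code 0x2EA = 746 decimal.
V_a = V_low + 746·LSB = 1.20205 V; V_b = V_low + 747·LSB = 1.20366 V.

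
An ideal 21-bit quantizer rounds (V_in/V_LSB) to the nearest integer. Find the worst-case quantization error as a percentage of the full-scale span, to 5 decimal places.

0.00002 %

Rounding → worst-case error = ½ LSB = V_FS/2^22, so 100/4194304 = 2.38419e-05 % of full scale.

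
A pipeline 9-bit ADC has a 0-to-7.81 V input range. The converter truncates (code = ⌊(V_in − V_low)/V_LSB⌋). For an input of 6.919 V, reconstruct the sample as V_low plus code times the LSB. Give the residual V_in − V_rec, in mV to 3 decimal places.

Step size: 7.81 V ÷ 2^9 = 15.254 mV.
Scaled input = 453.5887 LSBs, so code = 453.
V_rec = 0 + 453·0.0152539 = 6.9100195 V.
Difference: 0.00898047 V → 8.980 mV.

8.980 mV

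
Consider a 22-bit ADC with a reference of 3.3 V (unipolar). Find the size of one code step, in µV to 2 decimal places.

0.79 µV

Full-scale span = 3.3 V.
LSB = 3.3 / 2^22 = 3.3 / 4194304 = 7.86781e-07 V = 0.79 µV.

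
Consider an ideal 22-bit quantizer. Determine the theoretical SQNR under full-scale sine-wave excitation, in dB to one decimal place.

134.2 dB

SNR ≈ 6.02·N + 1.76 dB = 6.02·22 + 1.76 = 134.20 dB.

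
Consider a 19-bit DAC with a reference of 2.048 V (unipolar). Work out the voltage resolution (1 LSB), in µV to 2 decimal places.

3.91 µV

Full-scale span = 2.048 V.
LSB = 2.048 / 2^19 = 2.048 / 524288 = 3.90625e-06 V = 3.91 µV.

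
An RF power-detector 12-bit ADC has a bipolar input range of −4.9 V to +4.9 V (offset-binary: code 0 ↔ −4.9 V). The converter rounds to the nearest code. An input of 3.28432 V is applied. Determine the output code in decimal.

Full-scale span = 9.8 V; LSB = 9.8/2^12 = 2.393 mV.
Input sits at 3420.712 steps above V_low.
round(3420.712) = 3421.

code 3421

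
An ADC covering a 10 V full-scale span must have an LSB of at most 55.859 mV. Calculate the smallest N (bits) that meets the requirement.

Number of steps required ≥ 10 V / 55.859 mV = 179.02.
Need 2^N ≥ 179.02; 2^7 = 128, 2^8 = 256.
Minimum N = 8.

8 bits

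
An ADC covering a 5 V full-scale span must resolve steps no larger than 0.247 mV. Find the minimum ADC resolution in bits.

Number of steps required ≥ 5 V / 0.247 mV = 20242.91.
Need 2^N ≥ 20242.91; 2^14 = 16384, 2^15 = 32768.
Minimum N = 15.

15 bits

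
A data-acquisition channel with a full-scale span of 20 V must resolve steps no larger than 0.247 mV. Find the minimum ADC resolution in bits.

Number of steps required ≥ 20 V / 0.247 mV = 80971.66.
Need 2^N ≥ 80971.66; 2^16 = 65536, 2^17 = 131072.
Minimum N = 17.

17 bits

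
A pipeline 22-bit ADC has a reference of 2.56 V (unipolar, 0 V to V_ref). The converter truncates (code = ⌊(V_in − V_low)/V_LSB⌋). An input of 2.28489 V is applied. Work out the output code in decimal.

LSB = 2.56 V / 4194304 = 0.61 µV.
(2.28489 − 0) / 6.10352e-07 = 3743563.776 LSBs.
So the output code is 3743563.

code 3743563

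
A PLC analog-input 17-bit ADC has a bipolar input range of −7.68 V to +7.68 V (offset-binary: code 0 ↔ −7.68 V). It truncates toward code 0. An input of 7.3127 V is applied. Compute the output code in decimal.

LSB = 15.36 V / 131072 = 117.19 µV.
(V_in − V_low)/LSB = (7.3127 − (−7.68)) / 0.000117187 = 127937.707.
Floor → code 127937.

code 127937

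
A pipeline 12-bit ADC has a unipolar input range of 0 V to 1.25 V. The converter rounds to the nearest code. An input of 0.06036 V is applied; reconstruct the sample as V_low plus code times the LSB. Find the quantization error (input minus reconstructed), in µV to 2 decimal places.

Step size: 1.25 V ÷ 2^12 = 305.18 µV.
Scaled input = 197.7876 LSBs, so code = 198.
Code 198 maps back to 0 + 198×0.000305176 V = 0.060424805 V.
V_in − V_rec = -6.48047e-05 V = -64.80 µV.

-64.80 µV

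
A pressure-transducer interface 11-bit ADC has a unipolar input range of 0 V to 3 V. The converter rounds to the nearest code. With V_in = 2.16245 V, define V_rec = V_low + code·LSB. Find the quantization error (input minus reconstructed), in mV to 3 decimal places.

One LSB is 3 V / 2048 = 1.465 mV.
(V_in − V_low)/LSB = (2.16245 − 0)/0.00146484 = 1476.2325 → code 1476 (round).
Code 1476 maps back to 0 + 1476×0.00146484 V = 2.1621094 V.
Difference: 0.000340625 V → 0.341 mV.

0.341 mV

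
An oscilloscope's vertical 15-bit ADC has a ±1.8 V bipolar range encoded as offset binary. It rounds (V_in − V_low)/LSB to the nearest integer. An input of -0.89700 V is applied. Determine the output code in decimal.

Full-scale span = 3.6 V; LSB = 3.6/2^15 = 109.86 µV.
Input sits at 8219.307 steps above V_low.
So the output code is 8219.

code 8219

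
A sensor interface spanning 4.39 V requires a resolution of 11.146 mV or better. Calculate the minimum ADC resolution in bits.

9 bits

Number of steps required ≥ 4.39 V / 11.146 mV = 393.86.
Need 2^N ≥ 393.86; 2^8 = 256, 2^9 = 512.
Minimum N = 9.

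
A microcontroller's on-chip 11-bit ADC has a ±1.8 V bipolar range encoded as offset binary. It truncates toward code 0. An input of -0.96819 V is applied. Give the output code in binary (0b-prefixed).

LSB = 3.6 V / 2048 = 1.758 mV.
(-0.96819 − (−1.8)) / 0.00175781 = 473.207 LSBs.
So the output code is 473.
In binary (0b-prefixed): 0b111011001.

code 0b111011001 (decimal 473)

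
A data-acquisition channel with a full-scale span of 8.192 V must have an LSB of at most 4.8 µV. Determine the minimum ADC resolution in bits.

Number of steps required ≥ 8.192 V / 4.8 µV = 1706666.67.
Need 2^N ≥ 1706666.67; 2^20 = 1048576, 2^21 = 2097152.
Minimum N = 21.

21 bits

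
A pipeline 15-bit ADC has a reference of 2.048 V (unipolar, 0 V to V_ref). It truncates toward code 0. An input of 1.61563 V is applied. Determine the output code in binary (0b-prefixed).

Full-scale span = 2.048 V; LSB = 2.048/2^15 = 62.50 µV.
Input sits at 25850.080 steps above V_low.
Floor → code 25850.
In binary (0b-prefixed): 0b110010011111010.

code 0b110010011111010 (decimal 25850)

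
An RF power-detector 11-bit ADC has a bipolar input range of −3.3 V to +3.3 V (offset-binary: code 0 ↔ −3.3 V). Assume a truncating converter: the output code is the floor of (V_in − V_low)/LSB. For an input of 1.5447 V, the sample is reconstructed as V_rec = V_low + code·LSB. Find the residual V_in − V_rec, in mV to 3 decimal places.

1.048 mV

Step size: 6.6 V ÷ 2^11 = 3.223 mV.
(V_in − V_low)/LSB = (1.5447 − (−3.3))/0.00322266 = 1503.3251 → code 1503 (floor).
Code 1503 maps back to (−3.3) + 1503×0.00322266 V = 1.5436523 V.
V_in − V_rec = 0.00104766 V = 1.048 mV.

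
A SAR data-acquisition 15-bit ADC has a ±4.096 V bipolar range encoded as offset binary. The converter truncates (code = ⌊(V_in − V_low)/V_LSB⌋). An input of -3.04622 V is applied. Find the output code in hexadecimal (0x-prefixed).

code 0x1067 (decimal 4199)

Full-scale span = 8.192 V; LSB = 8.192/2^15 = 250.00 µV.
Input sits at 4199.120 steps above V_low.
So the output code is 4199.
In hexadecimal (0x-prefixed): 0x1067.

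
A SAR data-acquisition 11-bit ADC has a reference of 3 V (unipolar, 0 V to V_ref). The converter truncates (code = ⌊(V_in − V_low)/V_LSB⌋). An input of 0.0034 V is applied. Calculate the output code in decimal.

code 2

LSB = 3 V / 2048 = 1.465 mV.
(0.0034 − 0) / 0.00146484 = 2.321 LSBs.
⌊·⌋(2.321) = 2.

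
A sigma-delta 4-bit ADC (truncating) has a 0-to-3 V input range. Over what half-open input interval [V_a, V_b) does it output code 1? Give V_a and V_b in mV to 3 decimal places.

[187.500 mV, 375.000 mV)

LSB = 3/2^4 = 187.500 mV.
V_a = V_low + 1·LSB = 0.1875 V; V_b = V_low + 2·LSB = 0.375 V.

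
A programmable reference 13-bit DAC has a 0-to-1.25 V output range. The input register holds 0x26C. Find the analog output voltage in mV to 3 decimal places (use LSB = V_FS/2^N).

LSB = 1.25 V / 2^13 = 152.59 µV.
Code 0x26C = 620 decimal.
V_out = 0 + 620 × 0.000152588 V = 0.0946045 V.
= 94.604 mV.

94.604 mV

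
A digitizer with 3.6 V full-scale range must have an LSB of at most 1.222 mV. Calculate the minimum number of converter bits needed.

Number of steps required ≥ 3.6 V / 1.222 mV = 2945.99.
Need 2^N ≥ 2945.99; 2^11 = 2048, 2^12 = 4096.
Minimum N = 12.

12 bits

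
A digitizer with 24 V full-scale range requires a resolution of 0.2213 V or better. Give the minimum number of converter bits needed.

7 bits

Number of steps required ≥ 24 V / 0.2213 V = 108.45.
Need 2^N ≥ 108.45; 2^6 = 64, 2^7 = 128.
Minimum N = 7.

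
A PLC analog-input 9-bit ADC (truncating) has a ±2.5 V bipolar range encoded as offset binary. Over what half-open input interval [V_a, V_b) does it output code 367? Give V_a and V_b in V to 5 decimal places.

LSB = 5/2^9 = 9.766 mV.
V_a = V_low + 367·LSB = 1.08398 V; V_b = V_low + 368·LSB = 1.09375 V.

[1.08398 V, 1.09375 V)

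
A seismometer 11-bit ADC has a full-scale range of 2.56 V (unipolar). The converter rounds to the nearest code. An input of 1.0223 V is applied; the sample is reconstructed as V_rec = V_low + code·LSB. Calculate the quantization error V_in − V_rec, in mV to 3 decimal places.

-0.200 mV

LSB = 2.56/2^11 = 1.250 mV.
(1.0223 − 0)/0.00125 = 817.8400; round gives code 818.
V_rec = 0 + 818·0.00125 = 1.0225 V.
Error = 1.0223 − 1.0225 = -0.0002 V = -0.200 mV.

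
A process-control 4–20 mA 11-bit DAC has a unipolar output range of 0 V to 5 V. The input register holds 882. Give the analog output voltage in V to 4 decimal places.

LSB = 5 V / 2^11 = 2.441 mV.
V_out = 0 + 882 × 0.00244141 V = 2.15332 V.

2.1533 V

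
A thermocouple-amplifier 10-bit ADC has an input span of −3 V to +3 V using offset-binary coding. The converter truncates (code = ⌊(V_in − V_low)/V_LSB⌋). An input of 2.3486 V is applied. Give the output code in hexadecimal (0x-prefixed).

code 0x390 (decimal 912)

LSB = 6 V / 1024 = 5.859 mV.
(V_in − V_low)/LSB = (2.3486 − (−3)) / 0.00585938 = 912.828.
So the output code is 912.
In hexadecimal (0x-prefixed): 0x390.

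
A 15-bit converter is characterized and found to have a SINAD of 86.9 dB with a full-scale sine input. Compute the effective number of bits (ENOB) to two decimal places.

14.14 bits

ENOB = (SINAD − 1.76) / 6.02 = (86.9 − 1.76)/6.02 = 14.143.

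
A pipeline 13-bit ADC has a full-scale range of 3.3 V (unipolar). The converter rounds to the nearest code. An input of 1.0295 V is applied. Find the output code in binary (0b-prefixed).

code 0b100111111100 (decimal 2556)

Full-scale span = 3.3 V; LSB = 3.3/2^13 = 402.83 µV.
Input sits at 2555.656 steps above V_low.
round(2555.656) = 2556.
In binary (0b-prefixed): 0b100111111100.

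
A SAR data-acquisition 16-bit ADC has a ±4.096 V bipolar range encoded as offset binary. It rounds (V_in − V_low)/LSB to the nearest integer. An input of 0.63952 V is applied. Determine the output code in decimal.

code 37884

Full-scale span = 8.192 V; LSB = 8.192/2^16 = 125.00 µV.
(V_in − V_low)/LSB = (0.63952 − (−4.096)) / 0.000125 = 37884.160.
So the output code is 37884.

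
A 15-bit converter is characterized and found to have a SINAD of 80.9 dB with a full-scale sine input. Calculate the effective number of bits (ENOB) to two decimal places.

13.15 bits

ENOB = (SINAD − 1.76) / 6.02 = (80.9 − 1.76)/6.02 = 13.146.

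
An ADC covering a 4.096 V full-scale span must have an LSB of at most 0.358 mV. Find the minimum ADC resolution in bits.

14 bits

Number of steps required ≥ 4.096 V / 0.358 mV = 11441.34.
Need 2^N ≥ 11441.34; 2^13 = 8192, 2^14 = 16384.
Minimum N = 14.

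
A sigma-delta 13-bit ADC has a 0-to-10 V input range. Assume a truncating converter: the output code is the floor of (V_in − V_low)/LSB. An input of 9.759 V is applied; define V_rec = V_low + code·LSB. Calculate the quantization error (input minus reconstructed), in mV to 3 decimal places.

0.699 mV

Step size: 10 V ÷ 2^13 = 1.221 mV.
Scaled input = 7994.5728 LSBs, so code = 7994.
Reconstructed: 9.7583008 V.
Error = 9.759 − 9.7583008 = 0.000699219 V = 0.699 mV.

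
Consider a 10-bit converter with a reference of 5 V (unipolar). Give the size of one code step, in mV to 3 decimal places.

Full-scale span = 5 V.
LSB = 5 / 2^10 = 5 / 1024 = 0.00488281 V = 4.883 mV.

4.883 mV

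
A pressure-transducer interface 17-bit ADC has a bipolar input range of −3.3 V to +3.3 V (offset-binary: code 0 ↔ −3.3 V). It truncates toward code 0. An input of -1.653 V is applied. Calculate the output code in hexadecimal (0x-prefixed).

LSB = 6.6 V / 131072 = 50.35 µV.
Input sits at 32708.422 steps above V_low.
So the output code is 32708.
In hexadecimal (0x-prefixed): 0x7FC4.

code 0x7FC4 (decimal 32708)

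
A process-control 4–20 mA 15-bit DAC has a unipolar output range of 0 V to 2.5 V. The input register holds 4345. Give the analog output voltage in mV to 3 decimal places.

331.497 mV

LSB = 2.5 V / 2^15 = 76.29 µV.
V_out = 0 + 4345 × 7.62939e-05 V = 0.331497 V.
= 331.497 mV.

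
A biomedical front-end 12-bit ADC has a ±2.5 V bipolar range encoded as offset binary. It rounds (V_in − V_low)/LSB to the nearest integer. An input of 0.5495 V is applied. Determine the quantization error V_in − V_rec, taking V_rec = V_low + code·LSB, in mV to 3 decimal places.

0.184 mV

One LSB is 5 V / 4096 = 1.221 mV.
(0.5495 − (−2.5))/0.0012207 = 2498.1504; round gives code 2498.
V_rec = (−2.5) + 2498·0.0012207 = 0.54931641 V.
Difference: 0.000183594 V → 0.184 mV.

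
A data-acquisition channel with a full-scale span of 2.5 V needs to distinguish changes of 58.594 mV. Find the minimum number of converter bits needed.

Number of steps required ≥ 2.5 V / 58.594 mV = 42.67.
Need 2^N ≥ 42.67; 2^5 = 32, 2^6 = 64.
Minimum N = 6.

6 bits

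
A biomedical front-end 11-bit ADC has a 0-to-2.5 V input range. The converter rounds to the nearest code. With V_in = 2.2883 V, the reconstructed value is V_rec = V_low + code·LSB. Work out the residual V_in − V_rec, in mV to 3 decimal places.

Step size: 2.5 V ÷ 2^11 = 1.221 mV.
Scaled input = 1874.5754 LSBs, so code = 1875.
Code 1875 maps back to 0 + 1875×0.0012207 V = 2.2888184 V.
Error = 2.2883 − 2.2888184 = -0.000518359 V = -0.518 mV.

-0.518 mV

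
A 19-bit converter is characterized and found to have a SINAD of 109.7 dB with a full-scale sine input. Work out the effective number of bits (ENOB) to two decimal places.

17.93 bits

ENOB = (SINAD − 1.76) / 6.02 = (109.7 − 1.76)/6.02 = 17.930.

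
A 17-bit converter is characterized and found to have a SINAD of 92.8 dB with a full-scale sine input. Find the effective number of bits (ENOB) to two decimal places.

ENOB = (SINAD − 1.76) / 6.02 = (92.8 − 1.76)/6.02 = 15.123.

15.12 bits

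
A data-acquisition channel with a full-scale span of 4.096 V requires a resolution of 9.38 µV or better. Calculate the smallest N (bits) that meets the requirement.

19 bits

Number of steps required ≥ 4.096 V / 9.38 µV = 436673.77.
Need 2^N ≥ 436673.77; 2^18 = 262144, 2^19 = 524288.
Minimum N = 19.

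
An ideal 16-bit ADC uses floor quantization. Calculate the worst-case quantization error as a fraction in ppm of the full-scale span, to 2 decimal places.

15.26 ppm

Truncating → worst-case error = 1 LSB = V_FS/2^16, so 1e+06/65536 = 15.2588 ppm of full scale.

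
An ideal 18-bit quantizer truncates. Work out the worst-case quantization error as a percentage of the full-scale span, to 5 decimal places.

Truncating → worst-case error = 1 LSB = V_FS/2^18, so 100/262144 = 0.00038147 % of full scale.

0.00038 %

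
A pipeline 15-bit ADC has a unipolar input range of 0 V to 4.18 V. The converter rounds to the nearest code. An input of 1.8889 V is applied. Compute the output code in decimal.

code 14808

LSB = 4.18 V / 32768 = 127.56 µV.
(1.8889 − 0) / 0.000127563 = 14807.530 LSBs.
round(14807.530) = 14808.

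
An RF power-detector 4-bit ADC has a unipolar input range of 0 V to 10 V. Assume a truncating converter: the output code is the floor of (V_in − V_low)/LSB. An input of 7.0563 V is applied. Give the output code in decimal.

code 11

Full-scale span = 10 V; LSB = 10/2^4 = 0.6250 V.
(7.0563 − 0) / 0.625 = 11.290 LSBs.
⌊·⌋(11.290) = 11.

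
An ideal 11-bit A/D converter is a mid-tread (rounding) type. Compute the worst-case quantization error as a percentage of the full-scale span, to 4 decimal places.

0.0244 %

Rounding → worst-case error = ½ LSB = V_FS/2^12, so 100/4096 = 0.0244141 % of full scale.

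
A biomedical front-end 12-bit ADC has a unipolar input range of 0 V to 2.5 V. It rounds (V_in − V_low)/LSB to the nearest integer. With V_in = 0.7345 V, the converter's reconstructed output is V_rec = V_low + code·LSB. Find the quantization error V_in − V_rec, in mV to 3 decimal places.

One LSB is 2.5 V / 4096 = 0.610 mV.
(0.7345 − 0)/0.000610352 = 1203.4048; round gives code 1203.
Reconstructed: 0.73425293 V.
Difference: 0.00024707 V → 0.247 mV.

0.247 mV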